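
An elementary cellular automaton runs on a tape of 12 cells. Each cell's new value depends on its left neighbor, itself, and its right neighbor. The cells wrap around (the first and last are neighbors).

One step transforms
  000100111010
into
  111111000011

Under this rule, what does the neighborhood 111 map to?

At position 7 the neighborhood is 111; the next row has 0 there.

0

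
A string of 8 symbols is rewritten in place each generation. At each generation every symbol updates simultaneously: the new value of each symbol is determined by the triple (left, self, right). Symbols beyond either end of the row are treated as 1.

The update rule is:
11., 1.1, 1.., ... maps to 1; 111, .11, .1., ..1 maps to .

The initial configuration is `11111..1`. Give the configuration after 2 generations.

generation 1: ....11..
generation 2: 111..11.

111..11.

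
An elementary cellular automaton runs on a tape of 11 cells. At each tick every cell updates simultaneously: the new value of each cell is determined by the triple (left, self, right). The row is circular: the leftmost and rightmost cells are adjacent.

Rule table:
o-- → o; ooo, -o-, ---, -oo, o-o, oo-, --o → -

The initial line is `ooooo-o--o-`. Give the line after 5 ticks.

-------o---
--------o--
---------o-
----------o
o----------

o----------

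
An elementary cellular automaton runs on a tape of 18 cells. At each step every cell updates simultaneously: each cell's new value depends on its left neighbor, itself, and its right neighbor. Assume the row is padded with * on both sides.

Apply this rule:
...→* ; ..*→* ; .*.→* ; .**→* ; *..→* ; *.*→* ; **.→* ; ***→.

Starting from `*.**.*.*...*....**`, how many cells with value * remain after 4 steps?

2

*****************.
................**
*****************.  (repeats step 1; period 2)
step 4: ................**
count of *: 2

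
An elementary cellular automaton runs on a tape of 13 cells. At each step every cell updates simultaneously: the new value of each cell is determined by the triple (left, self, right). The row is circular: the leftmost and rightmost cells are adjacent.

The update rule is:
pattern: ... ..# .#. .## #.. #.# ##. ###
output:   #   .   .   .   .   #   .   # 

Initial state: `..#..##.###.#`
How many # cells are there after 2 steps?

.......#.#.#.
######..#.#..
count of #: 8

8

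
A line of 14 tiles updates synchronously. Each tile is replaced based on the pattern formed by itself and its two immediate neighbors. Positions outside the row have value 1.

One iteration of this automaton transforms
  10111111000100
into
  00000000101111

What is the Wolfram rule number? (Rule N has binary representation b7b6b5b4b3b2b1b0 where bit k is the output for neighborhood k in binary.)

22

position 3: 111 → 0  (bit 7 = 0)
position 0: 110 → 0  (bit 6 = 0)
position 1: 101 → 0  (bit 5 = 0)
position 8: 100 → 1  (bit 4 = 1)
position 2: 011 → 0  (bit 3 = 0)
position 11: 010 → 1  (bit 2 = 1)
position 10: 001 → 1  (bit 1 = 1)
position 9: 000 → 0  (bit 0 = 0)
bits b7..b0 = 00010110 = 22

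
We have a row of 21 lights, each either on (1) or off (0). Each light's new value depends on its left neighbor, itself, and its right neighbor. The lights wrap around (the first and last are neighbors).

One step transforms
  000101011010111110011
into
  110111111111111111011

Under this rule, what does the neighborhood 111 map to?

At position 13 the neighborhood is 111; the next row has 1 there.

1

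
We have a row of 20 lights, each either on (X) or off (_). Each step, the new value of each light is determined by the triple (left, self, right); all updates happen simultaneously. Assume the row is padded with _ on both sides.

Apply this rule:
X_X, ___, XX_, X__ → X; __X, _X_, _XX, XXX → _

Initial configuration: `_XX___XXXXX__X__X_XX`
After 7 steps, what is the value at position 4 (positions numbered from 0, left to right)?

X

__XXX_____XX__X__X_X
X___XXXXX__XX__X__X_
_XX_____XX__XX__X__X
__XXXXX__XX__XX__X__
X_____XX__XX__XX__XX
_XXXX__XX__XX__XX__X
____XX__XX__XX__XX__
position 4 holds X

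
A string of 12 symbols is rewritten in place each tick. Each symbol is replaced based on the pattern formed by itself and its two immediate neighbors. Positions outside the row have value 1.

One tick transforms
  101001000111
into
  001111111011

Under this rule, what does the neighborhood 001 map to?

1

At position 4 the neighborhood is 001; the next row has 1 there.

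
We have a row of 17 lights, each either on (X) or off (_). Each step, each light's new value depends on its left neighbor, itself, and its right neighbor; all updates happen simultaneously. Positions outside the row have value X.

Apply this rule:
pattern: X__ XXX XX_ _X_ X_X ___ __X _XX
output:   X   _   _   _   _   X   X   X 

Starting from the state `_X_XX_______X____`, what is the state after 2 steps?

step 1: ___X_XXXXXXX_XXXX
step 2: XXX__X_______X___

XXX__X_______X___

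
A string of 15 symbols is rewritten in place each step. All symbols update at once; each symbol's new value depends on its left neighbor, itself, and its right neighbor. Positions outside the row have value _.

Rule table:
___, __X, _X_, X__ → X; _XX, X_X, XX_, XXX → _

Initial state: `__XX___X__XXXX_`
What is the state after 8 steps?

step 1: XX__XXXXXX____X
step 2: __XX______XXXXX
step 3: XX__XXXXXX_____
step 4: __XX______XXXXX  (repeats step 2; period 2)
step 8: __XX______XXXXX

__XX______XXXXX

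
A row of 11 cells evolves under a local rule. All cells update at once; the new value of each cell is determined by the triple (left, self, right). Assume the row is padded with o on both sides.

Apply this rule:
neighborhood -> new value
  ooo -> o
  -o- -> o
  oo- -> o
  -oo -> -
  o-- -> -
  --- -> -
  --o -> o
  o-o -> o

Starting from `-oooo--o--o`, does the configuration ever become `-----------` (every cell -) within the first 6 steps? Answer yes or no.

no

step 1: o-ooo-oo-o-
step 2: oo-ooo-oooo
step 3: ooo-ooo-ooo
step 4: oooo-ooo-oo
step 5: ooooo-ooo-o
step 6: oooooo-ooo-
step 6 is oooooo-ooo-, still not uniform -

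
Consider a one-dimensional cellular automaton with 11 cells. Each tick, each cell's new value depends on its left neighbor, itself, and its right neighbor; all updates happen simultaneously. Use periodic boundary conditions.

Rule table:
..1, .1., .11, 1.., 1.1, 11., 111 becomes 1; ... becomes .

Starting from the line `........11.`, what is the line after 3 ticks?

.......1111
1.....11111
11...111111

11...111111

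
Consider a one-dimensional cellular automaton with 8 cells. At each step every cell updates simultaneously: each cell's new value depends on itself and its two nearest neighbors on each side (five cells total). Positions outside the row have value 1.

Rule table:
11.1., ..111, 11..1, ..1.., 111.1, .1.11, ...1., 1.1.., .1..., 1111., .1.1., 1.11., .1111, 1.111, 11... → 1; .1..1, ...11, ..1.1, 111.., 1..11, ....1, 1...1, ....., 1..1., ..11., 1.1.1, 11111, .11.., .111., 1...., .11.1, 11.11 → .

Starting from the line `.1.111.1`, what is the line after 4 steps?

1.11.1.1
1.1.1.11
11.1.111
111.111.

111.111.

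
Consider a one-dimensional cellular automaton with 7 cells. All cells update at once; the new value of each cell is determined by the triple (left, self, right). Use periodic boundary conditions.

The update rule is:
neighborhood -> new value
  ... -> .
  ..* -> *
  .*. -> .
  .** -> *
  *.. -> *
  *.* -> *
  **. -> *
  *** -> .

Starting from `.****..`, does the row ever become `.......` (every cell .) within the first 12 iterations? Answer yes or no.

iteration 1: **..**.
iteration 2: *******
iteration 3: .......
all cells are . at iteration 3

yes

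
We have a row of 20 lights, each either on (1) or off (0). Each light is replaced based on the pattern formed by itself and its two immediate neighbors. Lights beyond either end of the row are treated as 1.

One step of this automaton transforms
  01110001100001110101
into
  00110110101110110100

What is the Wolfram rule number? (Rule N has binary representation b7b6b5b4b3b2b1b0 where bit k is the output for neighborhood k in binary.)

position 2: 111 → 1  (bit 7 = 1)
position 3: 110 → 1  (bit 6 = 1)
position 0: 101 → 0  (bit 5 = 0)
position 4: 100 → 0  (bit 4 = 0)
position 1: 011 → 0  (bit 3 = 0)
position 17: 010 → 1  (bit 2 = 1)
position 6: 001 → 1  (bit 1 = 1)
position 5: 000 → 1  (bit 0 = 1)
bits b7..b0 = 11000111 = 199

199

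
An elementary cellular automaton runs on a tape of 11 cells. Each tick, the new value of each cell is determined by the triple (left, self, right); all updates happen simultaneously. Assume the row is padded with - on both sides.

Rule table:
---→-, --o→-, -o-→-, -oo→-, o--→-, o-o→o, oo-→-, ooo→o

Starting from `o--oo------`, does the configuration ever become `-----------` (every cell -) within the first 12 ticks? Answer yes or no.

-----------
all cells are - at tick 1

yes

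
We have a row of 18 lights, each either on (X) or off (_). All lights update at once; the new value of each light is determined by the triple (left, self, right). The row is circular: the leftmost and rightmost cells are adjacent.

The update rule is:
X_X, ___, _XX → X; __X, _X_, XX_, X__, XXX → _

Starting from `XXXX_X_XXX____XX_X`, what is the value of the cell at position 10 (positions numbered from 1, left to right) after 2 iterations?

X

____X_XX___XX_X_XX
_XX__XX__X_X_X_XX_
position 10 holds X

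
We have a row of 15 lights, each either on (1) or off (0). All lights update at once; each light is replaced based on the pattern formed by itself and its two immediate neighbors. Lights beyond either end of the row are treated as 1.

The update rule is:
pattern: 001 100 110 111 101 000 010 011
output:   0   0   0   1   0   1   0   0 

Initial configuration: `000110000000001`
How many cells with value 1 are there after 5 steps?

6

010000111111100
000110011111000
010000001110010
000111100100000
010011000001110
count of 1: 6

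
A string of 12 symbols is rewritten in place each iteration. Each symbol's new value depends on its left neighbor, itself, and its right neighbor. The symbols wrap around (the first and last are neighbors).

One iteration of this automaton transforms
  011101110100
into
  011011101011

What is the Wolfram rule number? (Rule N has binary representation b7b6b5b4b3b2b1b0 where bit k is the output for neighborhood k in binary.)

185

position 2: 111 → 1  (bit 7 = 1)
position 3: 110 → 0  (bit 6 = 0)
position 4: 101 → 1  (bit 5 = 1)
position 10: 100 → 1  (bit 4 = 1)
position 1: 011 → 1  (bit 3 = 1)
position 9: 010 → 0  (bit 2 = 0)
position 0: 001 → 0  (bit 1 = 0)
position 11: 000 → 1  (bit 0 = 1)
bits b7..b0 = 10111001 = 185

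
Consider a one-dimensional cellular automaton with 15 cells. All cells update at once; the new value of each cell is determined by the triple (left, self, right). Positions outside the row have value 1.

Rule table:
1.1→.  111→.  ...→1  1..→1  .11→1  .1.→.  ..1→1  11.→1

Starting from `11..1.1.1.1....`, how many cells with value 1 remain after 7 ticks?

9

.111.......1111
.1.111111111...
...1.......1111
111.11111111...
..1.1......1111
11...1111111...
.11111.....1111
count of 1: 9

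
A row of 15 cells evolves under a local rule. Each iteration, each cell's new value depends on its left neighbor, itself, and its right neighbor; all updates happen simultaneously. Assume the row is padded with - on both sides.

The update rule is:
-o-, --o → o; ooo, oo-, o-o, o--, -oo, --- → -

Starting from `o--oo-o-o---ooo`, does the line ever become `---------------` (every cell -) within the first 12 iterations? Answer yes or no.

no

o-o---o-o--o---
o-o--oo-o-oo---
o-o-o---o------
o-o-o--oo------
o-o-o-o--------
o-o-o-o--------  (fixed point — unchanged through iteration 12)
iteration 12 is o-o-o-o--------, still not uniform -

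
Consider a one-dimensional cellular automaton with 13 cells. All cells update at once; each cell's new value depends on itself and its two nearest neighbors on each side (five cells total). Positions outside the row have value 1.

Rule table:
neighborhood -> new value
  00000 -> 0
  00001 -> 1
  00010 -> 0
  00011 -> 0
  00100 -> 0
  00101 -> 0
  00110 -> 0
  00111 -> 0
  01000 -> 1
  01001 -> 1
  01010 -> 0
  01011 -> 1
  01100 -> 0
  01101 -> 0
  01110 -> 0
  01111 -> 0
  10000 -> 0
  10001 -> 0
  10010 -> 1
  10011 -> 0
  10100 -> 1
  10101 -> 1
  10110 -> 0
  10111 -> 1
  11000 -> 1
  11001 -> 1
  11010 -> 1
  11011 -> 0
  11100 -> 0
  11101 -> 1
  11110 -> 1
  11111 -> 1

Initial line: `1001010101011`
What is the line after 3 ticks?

1000010001111

tick 1: 0110010101110
tick 2: 0001100111010
tick 3: 1000010001111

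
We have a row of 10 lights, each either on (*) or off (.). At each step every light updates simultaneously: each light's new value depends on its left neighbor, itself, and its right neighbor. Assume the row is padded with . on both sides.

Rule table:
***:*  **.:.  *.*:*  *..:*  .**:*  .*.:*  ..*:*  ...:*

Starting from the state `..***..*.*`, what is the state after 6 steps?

****.*****
***.*****.
**.*****.*
*.*****.**
******.**.
*****.**.*

*****.**.*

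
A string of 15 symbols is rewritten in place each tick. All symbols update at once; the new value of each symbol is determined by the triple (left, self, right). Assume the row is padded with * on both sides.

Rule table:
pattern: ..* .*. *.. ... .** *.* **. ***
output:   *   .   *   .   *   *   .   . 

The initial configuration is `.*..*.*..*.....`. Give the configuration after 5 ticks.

*.**.*.**.*...*
.**.*.**.*.*.**
**.*.**.*.*.**.
..*.**.*.*.**.*
**.**.*.*.**.**

**.**.*.*.**.**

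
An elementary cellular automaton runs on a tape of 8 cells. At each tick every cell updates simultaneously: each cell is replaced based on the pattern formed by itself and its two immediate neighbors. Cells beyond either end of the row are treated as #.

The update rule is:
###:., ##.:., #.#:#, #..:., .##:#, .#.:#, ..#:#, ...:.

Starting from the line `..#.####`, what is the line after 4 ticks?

.....##.

.####...
##.....#
......##
.....##.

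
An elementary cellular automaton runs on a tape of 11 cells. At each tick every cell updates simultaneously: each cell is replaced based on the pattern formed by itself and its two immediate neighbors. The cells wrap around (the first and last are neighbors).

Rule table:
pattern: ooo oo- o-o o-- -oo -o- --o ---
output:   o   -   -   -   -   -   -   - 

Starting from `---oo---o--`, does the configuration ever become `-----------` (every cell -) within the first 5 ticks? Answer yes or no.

-----------
all cells are - at tick 1

yes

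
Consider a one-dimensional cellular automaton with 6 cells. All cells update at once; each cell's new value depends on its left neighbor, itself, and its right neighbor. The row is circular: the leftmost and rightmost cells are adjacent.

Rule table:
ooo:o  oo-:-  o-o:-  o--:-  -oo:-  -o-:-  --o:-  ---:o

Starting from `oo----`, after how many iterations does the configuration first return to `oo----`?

iteration 1: ---oo-
iteration 2: oo----

2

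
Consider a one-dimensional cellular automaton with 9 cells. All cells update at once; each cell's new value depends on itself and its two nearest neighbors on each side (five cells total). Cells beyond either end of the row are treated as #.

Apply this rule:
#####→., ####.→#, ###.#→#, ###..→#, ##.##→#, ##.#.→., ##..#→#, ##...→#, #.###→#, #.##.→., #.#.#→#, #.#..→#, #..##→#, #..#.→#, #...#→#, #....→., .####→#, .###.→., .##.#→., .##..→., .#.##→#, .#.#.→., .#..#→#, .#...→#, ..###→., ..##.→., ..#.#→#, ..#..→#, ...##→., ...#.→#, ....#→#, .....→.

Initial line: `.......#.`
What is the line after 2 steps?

##.#..#..

#....####
##.#..#..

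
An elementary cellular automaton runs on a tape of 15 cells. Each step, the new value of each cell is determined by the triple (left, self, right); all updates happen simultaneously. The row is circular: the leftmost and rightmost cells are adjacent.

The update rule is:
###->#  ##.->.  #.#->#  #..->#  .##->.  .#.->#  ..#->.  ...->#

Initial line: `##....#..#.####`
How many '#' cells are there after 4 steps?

#.###.##.##.###
.#.#.#..#..#.##
#######.##.##..
.#####.#..#..#.
count of #: 8

8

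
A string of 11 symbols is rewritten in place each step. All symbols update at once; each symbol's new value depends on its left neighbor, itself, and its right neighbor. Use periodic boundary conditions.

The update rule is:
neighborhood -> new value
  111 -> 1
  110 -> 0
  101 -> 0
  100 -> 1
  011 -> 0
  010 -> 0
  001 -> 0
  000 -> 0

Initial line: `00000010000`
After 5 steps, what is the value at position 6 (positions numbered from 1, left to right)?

00000001000
00000000100
00000000010
00000000001
10000000000
position 6 holds 0

0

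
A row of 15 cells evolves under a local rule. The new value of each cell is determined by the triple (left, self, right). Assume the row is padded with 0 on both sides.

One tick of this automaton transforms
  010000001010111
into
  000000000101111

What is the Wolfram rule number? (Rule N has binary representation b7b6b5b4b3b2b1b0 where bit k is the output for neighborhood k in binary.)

position 13: 111 → 1  (bit 7 = 1)
position 14: 110 → 1  (bit 6 = 1)
position 9: 101 → 1  (bit 5 = 1)
position 2: 100 → 0  (bit 4 = 0)
position 12: 011 → 1  (bit 3 = 1)
position 1: 010 → 0  (bit 2 = 0)
position 0: 001 → 0  (bit 1 = 0)
position 3: 000 → 0  (bit 0 = 0)
bits b7..b0 = 11101000 = 232

232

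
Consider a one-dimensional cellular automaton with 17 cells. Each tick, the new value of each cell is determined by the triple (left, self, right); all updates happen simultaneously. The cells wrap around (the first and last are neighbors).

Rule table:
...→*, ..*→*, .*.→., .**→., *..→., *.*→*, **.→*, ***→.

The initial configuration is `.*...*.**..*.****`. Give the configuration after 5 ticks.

*..**.*.*.*.*...*
*.*.**.*.*.*..**.
.*.*.**.*.*..*.**
*.*.*.**.*..*.*.*
**.*.*.**..*.*.*.

**.*.*.**..*.*.*.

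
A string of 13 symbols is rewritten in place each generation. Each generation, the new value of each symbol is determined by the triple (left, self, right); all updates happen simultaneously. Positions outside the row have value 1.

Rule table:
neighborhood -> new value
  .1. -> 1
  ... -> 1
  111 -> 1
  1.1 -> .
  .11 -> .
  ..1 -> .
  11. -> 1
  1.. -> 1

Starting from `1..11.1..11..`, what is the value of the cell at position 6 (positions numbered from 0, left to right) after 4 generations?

generation 1: 11..1.11..11.
generation 2: 111.1..11..1.
generation 3: 111.11..11.1.
generation 4: 111..11..1.1.
position 6 holds 1

1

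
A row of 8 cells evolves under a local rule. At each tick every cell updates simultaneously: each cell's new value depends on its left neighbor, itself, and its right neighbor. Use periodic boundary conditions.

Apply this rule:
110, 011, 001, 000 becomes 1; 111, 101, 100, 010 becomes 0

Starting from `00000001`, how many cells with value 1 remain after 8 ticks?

01111110
11000010
11011100
11010101
01000001
00011110
11110010
10010100
count of 1: 3

3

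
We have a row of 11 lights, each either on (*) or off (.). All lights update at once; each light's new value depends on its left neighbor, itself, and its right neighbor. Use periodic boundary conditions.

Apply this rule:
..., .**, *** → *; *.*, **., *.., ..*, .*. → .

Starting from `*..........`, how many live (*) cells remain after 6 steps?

step 1: ..********.
step 2: *.*******..
step 3: ..******...
step 4: *.*****..**
step 5: ..****...**
step 6: ..***..*.*.
count of *: 5

5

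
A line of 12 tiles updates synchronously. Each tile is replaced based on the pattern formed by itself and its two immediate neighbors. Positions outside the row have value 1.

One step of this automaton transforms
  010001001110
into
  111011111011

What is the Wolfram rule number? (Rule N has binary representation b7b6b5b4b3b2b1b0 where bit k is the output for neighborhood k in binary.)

position 9: 111 → 0  (bit 7 = 0)
position 10: 110 → 1  (bit 6 = 1)
position 0: 101 → 1  (bit 5 = 1)
position 2: 100 → 1  (bit 4 = 1)
position 8: 011 → 1  (bit 3 = 1)
position 1: 010 → 1  (bit 2 = 1)
position 4: 001 → 1  (bit 1 = 1)
position 3: 000 → 0  (bit 0 = 0)
bits b7..b0 = 01111110 = 126

126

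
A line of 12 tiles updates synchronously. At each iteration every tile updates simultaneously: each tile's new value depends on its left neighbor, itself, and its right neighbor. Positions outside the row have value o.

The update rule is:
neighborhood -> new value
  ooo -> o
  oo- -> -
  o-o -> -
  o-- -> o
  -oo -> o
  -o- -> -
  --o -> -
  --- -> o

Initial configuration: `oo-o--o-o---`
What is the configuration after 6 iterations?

o---o----oo-
-oo--ooo-o--
-o-o-oo---o-
-----o-oo---
oooo---o-oo-
ooo-oo---o--

ooo-oo---o--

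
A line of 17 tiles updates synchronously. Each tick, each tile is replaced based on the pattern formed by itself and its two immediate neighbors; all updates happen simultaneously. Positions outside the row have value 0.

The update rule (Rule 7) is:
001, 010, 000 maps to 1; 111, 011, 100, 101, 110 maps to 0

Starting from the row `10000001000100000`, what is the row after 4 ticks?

10000000000000000

10111111011101111
10000000000000000
10111111111111111
10000000000000000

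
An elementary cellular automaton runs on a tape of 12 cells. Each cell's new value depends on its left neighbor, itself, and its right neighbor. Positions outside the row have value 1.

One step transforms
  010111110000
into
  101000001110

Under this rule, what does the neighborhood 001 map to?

0

At position 11 the neighborhood is 001; the next row has 0 there.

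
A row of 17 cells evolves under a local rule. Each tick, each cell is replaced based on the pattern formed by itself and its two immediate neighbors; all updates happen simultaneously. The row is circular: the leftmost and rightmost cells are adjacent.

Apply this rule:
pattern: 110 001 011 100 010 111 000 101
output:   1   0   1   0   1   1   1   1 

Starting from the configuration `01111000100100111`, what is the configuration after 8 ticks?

11111010100100111
11111111100100111
11111111100100111  (fixed point — unchanged through tick 8)

11111111100100111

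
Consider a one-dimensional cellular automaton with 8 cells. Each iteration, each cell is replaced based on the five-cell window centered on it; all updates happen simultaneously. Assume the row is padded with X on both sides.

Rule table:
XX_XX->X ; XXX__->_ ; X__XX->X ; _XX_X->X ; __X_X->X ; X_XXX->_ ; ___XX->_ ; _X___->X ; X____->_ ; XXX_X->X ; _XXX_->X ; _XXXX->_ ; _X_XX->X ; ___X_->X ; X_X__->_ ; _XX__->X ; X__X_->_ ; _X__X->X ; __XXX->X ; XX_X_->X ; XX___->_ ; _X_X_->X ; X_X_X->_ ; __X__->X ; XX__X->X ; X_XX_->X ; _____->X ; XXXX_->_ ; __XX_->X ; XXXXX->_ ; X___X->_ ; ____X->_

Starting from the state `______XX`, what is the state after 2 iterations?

XXXXX_XX

__XX__X_
XXXXX_XX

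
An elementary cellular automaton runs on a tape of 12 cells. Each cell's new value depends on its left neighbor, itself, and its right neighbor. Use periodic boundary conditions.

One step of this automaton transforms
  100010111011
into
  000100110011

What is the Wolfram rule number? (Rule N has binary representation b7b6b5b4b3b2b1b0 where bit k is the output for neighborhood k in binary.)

position 7: 111 → 1  (bit 7 = 1)
position 0: 110 → 0  (bit 6 = 0)
position 5: 101 → 0  (bit 5 = 0)
position 1: 100 → 0  (bit 4 = 0)
position 6: 011 → 1  (bit 3 = 1)
position 4: 010 → 0  (bit 2 = 0)
position 3: 001 → 1  (bit 1 = 1)
position 2: 000 → 0  (bit 0 = 0)
bits b7..b0 = 10001010 = 138

138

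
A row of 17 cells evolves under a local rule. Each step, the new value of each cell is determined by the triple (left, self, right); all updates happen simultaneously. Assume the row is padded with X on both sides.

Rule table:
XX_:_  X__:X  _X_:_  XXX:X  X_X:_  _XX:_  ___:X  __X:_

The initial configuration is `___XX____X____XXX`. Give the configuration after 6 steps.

X___X____X____XX_

XX___XXX__XXX__XX
X_XX__X_X__X_X__X
____X____X____X__
XXX__XXX__XXX__X_
XX_X__X_X__X_X___
X___X____X____XX_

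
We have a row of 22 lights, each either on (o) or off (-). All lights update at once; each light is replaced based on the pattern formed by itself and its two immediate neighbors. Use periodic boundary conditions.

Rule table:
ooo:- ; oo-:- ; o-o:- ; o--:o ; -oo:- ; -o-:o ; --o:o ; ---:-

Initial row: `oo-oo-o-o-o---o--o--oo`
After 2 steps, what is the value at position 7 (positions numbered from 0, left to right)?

------o-o-oo-ooooooo--
-----oo-o-----------o-
position 7 holds -

-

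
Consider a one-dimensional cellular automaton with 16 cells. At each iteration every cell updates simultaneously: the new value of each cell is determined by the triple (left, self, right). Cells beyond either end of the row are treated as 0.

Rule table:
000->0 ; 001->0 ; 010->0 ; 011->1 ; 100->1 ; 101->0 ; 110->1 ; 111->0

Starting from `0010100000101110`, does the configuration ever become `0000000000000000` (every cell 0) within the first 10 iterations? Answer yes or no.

no

0000010000001011
0000001000000011
0000000100000011
0000000010000011
0000000001000011
0000000000100011
0000000000010011
0000000000001011
0000000000000011
0000000000000011
iteration 10 is 0000000000000011, still not uniform 0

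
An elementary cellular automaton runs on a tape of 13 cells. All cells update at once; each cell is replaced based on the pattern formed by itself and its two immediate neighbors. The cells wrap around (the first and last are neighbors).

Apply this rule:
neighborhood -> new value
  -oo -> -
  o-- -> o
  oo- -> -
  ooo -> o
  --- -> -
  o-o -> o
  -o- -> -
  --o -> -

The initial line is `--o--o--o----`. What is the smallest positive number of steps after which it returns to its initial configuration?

13

step 1: ---o--o--o---
step 2: ----o--o--o--
step 3: -----o--o--o-
step 4: ------o--o--o
step 5: o------o--o--
step 6: -o------o--o-
step 7: --o------o--o
step 8: o--o------o--
step 9: -o--o------o-
step 10: --o--o------o
step 11: o--o--o------
step 12: -o--o--o-----
step 13: --o--o--o----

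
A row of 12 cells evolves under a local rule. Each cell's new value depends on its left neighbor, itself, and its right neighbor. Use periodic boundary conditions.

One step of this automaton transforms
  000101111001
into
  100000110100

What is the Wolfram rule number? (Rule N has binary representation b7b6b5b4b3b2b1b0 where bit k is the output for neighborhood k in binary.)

position 6: 111 → 1  (bit 7 = 1)
position 8: 110 → 0  (bit 6 = 0)
position 4: 101 → 0  (bit 5 = 0)
position 0: 100 → 1  (bit 4 = 1)
position 5: 011 → 0  (bit 3 = 0)
position 3: 010 → 0  (bit 2 = 0)
position 2: 001 → 0  (bit 1 = 0)
position 1: 000 → 0  (bit 0 = 0)
bits b7..b0 = 10010000 = 144

144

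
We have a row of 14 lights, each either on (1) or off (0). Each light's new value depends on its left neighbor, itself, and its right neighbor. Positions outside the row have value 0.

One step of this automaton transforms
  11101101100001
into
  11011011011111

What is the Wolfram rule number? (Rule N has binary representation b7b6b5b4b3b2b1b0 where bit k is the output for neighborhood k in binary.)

position 1: 111 → 1  (bit 7 = 1)
position 2: 110 → 0  (bit 6 = 0)
position 3: 101 → 1  (bit 5 = 1)
position 9: 100 → 1  (bit 4 = 1)
position 0: 011 → 1  (bit 3 = 1)
position 13: 010 → 1  (bit 2 = 1)
position 12: 001 → 1  (bit 1 = 1)
position 10: 000 → 1  (bit 0 = 1)
bits b7..b0 = 10111111 = 191

191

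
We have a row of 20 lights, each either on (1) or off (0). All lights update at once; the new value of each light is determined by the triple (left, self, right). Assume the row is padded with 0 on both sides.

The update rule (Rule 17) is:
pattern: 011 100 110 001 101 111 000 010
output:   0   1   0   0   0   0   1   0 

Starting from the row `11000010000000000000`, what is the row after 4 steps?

00001000000000000000

step 1: 00111001111111111111
step 2: 10000100000000000000
step 3: 01110011111111111111
step 4: 00001000000000000000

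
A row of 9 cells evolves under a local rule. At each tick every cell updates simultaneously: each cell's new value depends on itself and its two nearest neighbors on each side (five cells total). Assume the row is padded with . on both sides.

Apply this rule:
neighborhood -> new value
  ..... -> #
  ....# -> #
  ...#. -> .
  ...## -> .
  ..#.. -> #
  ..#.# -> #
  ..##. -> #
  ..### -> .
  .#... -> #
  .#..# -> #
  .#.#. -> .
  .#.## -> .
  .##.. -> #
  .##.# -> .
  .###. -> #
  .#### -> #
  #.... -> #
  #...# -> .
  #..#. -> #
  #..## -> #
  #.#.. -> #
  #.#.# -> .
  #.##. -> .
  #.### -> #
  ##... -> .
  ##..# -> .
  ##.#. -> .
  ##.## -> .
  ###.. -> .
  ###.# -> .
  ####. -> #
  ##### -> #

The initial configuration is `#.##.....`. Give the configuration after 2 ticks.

####.###.

#..#.####
####.###.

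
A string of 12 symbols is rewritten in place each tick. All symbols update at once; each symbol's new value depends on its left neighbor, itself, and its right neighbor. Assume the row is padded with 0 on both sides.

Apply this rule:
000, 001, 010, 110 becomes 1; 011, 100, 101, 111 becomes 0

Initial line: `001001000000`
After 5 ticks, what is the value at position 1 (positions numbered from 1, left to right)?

111011011111
001001000001
111011011111  (repeats tick 1; period 2)
tick 5: 111011011111
position 1 holds 1

1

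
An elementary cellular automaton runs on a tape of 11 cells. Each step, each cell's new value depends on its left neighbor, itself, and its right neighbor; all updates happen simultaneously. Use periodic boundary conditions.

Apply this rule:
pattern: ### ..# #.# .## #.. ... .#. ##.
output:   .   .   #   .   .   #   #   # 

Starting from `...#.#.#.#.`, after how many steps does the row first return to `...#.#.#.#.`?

##.#######.
.##......##
#.#.####..#
####...#...
...#.#.#.#.

5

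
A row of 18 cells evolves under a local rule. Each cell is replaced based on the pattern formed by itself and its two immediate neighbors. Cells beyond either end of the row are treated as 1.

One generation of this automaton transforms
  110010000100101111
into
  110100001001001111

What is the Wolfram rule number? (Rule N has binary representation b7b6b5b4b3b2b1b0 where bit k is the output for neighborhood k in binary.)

position 0: 111 → 1  (bit 7 = 1)
position 1: 110 → 1  (bit 6 = 1)
position 13: 101 → 0  (bit 5 = 0)
position 2: 100 → 0  (bit 4 = 0)
position 14: 011 → 1  (bit 3 = 1)
position 4: 010 → 0  (bit 2 = 0)
position 3: 001 → 1  (bit 1 = 1)
position 6: 000 → 0  (bit 0 = 0)
bits b7..b0 = 11001010 = 202

202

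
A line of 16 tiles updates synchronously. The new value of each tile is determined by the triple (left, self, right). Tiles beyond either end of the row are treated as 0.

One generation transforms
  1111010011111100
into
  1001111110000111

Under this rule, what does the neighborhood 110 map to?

1

At position 3 the neighborhood is 110; the next row has 1 there.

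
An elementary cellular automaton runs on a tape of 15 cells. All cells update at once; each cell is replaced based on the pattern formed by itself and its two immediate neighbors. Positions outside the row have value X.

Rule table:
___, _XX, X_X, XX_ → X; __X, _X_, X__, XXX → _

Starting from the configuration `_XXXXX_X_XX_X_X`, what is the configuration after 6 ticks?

XX_XX_XX__XXX__

XX___XX_XXXX_XX
_X_X_XXXX__XXX_
X_X_XX__X__X_XX
XX_XXX______XX_
_XXX_X_XXXX_XXX
XX_XX_XX__XXX__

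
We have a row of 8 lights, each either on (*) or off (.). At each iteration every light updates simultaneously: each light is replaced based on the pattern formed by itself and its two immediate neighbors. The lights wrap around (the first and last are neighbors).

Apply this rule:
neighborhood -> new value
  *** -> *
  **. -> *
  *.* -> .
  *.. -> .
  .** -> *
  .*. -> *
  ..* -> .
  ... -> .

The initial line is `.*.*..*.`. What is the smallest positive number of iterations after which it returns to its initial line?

1

.*.*..*.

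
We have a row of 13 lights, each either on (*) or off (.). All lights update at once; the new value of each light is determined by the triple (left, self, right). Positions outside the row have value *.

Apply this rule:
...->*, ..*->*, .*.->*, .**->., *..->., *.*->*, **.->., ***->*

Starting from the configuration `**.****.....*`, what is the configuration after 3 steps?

*.*.**..****.
.***...*.**.*
*.*..****..*.

*.*..****..*.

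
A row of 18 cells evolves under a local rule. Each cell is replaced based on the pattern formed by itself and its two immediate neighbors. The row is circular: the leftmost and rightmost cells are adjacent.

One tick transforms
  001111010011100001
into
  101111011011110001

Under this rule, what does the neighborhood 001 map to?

0

At position 1 the neighborhood is 001; the next row has 0 there.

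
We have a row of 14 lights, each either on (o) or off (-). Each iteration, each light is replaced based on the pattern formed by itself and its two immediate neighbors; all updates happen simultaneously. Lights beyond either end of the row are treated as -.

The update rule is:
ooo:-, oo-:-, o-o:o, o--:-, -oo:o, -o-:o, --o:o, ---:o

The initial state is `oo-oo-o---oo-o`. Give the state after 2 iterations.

iteration 1: o-oo-oo-ooo-oo
iteration 2: ooo-oo-oo--oo-

ooo-oo-oo--oo-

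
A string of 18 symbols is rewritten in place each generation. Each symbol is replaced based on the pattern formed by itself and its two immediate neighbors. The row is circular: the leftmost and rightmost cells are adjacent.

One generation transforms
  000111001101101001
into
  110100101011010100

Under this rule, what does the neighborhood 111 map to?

0

At position 4 the neighborhood is 111; the next row has 0 there.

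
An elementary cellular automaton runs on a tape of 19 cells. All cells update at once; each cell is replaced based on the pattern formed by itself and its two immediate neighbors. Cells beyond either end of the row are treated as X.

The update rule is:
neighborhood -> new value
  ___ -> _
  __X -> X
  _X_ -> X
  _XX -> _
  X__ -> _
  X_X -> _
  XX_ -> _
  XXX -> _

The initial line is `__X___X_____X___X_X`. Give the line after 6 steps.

______X___X___XX__X

_XX__XX____XX__XX__
____X_____X___X___X
___XX____XX__XX__X_
__X_____X___X___XX_
_XX____XX__XX__X___
______X___X___XX__X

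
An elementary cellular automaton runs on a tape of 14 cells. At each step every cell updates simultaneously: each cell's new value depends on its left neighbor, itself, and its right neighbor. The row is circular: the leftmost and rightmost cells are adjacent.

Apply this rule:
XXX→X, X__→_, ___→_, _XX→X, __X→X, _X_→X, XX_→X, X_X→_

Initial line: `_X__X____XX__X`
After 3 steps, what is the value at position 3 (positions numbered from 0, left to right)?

X

_X_XX___XXX_XX
_X_XX__XXXX_XX
_X_XX_XXXXX_XX
position 3 holds X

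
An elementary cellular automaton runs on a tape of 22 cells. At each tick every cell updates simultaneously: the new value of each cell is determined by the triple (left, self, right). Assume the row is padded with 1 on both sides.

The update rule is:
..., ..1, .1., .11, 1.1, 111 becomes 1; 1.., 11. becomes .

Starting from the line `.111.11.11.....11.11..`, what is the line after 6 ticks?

tick 1: 111.11.11..11111.11..1
tick 2: 11.11.11..11111.11..11
tick 3: 1.11.11..11111.11..111
tick 4: .11.11..11111.11..1111
tick 5: 11.11..11111.11..11111
tick 6: 1.11..11111.11..111111

1.11..11111.11..111111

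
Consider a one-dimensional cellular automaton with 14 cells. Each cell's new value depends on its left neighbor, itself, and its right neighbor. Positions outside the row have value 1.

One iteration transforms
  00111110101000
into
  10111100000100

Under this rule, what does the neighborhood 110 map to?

At position 6 the neighborhood is 110; the next row has 0 there.

0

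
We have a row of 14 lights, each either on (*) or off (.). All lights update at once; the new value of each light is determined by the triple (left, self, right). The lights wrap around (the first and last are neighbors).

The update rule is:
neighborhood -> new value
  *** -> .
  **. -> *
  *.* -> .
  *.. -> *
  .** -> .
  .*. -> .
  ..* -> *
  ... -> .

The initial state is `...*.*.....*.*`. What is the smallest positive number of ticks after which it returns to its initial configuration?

*.*...*...*...
...*.*.*.*.*.*
*.*...........
...*.........*
*.*.*.......*.
.....*.....*..
....*.*...*.*.
...*...*.*...*
*.*.*.*...*.*.
.......*.*....
......*...*...
.....*.*.*.*..
....*.......*.
...*.*.....*.*

14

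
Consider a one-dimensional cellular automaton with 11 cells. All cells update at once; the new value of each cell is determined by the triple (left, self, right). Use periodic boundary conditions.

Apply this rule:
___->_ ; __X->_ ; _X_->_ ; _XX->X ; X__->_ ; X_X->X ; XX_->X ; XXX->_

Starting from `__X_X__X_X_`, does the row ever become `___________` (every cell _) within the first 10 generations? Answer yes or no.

yes

generation 1: ___X____X__
generation 2: ___________
all cells are _ at generation 2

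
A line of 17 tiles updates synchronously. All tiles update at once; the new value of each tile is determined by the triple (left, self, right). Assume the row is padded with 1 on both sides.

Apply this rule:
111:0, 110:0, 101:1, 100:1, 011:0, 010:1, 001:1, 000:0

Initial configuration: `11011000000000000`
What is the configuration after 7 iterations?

00010001000010111

00100100000000001
11111110000000010
00000001000000111
10000011100001000
01000100010011101
11101110111100010
00010001000010111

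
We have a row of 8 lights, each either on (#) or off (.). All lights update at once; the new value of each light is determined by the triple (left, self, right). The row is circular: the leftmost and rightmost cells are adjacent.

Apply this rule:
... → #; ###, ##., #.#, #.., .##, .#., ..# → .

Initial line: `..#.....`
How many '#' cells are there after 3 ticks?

tick 1: #...####
tick 2: ..#.....  (repeats tick 0; period 2)
tick 3: #...####
count of #: 5

5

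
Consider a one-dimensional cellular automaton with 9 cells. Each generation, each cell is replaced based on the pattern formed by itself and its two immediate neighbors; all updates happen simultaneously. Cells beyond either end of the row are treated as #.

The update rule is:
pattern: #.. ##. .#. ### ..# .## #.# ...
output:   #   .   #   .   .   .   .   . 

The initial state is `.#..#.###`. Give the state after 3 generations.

.##.#....
....##...
#.....#..

#.....#..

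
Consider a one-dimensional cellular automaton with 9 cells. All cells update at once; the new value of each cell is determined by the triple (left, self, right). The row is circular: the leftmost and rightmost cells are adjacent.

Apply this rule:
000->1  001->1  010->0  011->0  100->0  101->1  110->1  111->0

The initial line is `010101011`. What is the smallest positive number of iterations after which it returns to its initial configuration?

101010101
110101010
011010101
101101010
010110101
101011010
010101101
101010110
010101011

9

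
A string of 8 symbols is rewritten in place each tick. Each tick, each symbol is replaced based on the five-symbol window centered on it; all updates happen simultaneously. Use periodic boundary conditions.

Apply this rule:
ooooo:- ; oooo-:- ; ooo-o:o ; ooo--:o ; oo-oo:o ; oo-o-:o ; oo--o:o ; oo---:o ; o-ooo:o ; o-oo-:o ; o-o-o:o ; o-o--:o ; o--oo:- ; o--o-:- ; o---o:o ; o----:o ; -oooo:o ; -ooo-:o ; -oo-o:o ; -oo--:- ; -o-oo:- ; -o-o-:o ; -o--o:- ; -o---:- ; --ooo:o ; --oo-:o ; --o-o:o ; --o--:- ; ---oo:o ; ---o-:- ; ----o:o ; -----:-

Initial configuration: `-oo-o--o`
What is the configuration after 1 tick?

-oooo--o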